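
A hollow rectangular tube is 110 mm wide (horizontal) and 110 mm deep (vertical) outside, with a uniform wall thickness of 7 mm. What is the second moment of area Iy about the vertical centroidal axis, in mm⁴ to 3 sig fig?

Break the section into simple shapes (no overlaps), measuring from the bottom-left corner of the bounding box.
Outer rectangle: 110 × 110, A = 12 100 mm², x = 55 mm, Ī = 12 200 833 mm⁴.
Inner void (subtracted): 96 × 96, A = 9 216 mm², x = 55 mm, Ī = 7 077 888 mm⁴.
By symmetry the centroid is at mid-width, x̄ = 55 mm.
All pieces are centred on the vertical centroidal axis, so I = ΣĪ (holes subtracted) = 5 122 945 mm⁴.

Iy ≈ 5.12 × 10⁶ mm⁴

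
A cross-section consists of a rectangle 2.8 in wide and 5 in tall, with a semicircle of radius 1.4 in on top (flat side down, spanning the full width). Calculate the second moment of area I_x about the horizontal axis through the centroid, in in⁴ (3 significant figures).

Treat the section as a set of non-overlapping primitives; coordinates are from the bounding-box lower-left.
Rectangular body: 2.8 × 5, A = 14 in², y = 2.5 in, Ī = 29.167 in⁴.
Semicircular cap: semicircle r = 1.4, A = 3.0788 in², y = 5.5942 in, Ī = 0.42164 in⁴.
Centroid: ȳ = ΣA·y / ΣA = 3.0578 in.
Transfer each piece to the horizontal axis through the centroid using Ī + A·d² with d = y − 3.0578:
  rectangular body: d = -0.55778 in → contributes +33.522 in⁴
  semicircular cap: d = 2.5364 in → contributes +20.228 in⁴
Total I = 53.751 in⁴.

I_x ≈ 53.8 in⁴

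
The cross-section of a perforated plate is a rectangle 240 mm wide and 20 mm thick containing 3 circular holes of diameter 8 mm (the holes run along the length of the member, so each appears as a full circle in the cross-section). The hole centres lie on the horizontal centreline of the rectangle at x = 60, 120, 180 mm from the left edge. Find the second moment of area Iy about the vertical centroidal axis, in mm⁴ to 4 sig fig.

Iy ≈ 2.268 × 10⁷ mm⁴

Split into non-overlapping primitives; take the origin at the lower-left of the bounding box.
Plate: 240 × 20, A = 4 800 mm², x = 120 mm, Ī = 23 040 000 mm⁴.
Hole 1 (subtracted): ⌀8, A = 50.2655 mm², x = 60 mm, Ī = 201.062 mm⁴.
Hole 2 (subtracted): ⌀8, A = 50.2655 mm², x = 120 mm, Ī = 201.062 mm⁴.
Hole 3 (subtracted): ⌀8, A = 50.2655 mm², x = 180 mm, Ī = 201.062 mm⁴.
By symmetry the centroid is at mid-width, x̄ = 120 mm.
Transfer each piece to the vertical centroidal axis using Ī + A·d² with d = x − 120:
  plate: d = 0 mm → contributes +23 040 000 mm⁴
  hole 1: d = -60 mm → contributes −181 157 mm⁴
  hole 2: d = 0 mm → contributes −201.062 mm⁴
  hole 3: d = 60 mm → contributes −181 157 mm⁴
Total I = 22 677 485 mm⁴.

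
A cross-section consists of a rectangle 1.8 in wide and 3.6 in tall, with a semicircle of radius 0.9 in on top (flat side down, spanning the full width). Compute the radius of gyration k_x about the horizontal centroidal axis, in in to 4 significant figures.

Treat the section as a set of non-overlapping primitives; coordinates are from the bounding-box lower-left.
Rectangular body: 1.8 × 3.6, A = 6.48 in², y = 1.8 in, Ī = 6.9984 in⁴.
Semicircular cap: semicircle r = 0.9, A = 1.27235 in², y = 3.98197 in, Ī = 0.0720115 in⁴.
Centroid: ȳ = ΣA·y / ΣA = 2.15811 in.
Transfer each piece to the horizontal centroidal axis using Ī + A·d² with d = y − 2.15811:
  rectangular body: d = -0.358114 in → contributes +7.82943 in⁴
  semicircular cap: d = 1.82386 in → contributes +4.30441 in⁴
Total I = 12.1338 in⁴.
Radius of gyration: k = √(I/A) = √(12.1338 / 7.75235) = 1.25107 in.

k_x ≈ 1.251 in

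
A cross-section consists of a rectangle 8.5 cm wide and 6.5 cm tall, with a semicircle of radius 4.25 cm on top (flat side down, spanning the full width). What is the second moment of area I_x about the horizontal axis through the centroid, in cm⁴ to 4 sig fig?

Treat the section as a set of non-overlapping primitives; coordinates are from the bounding-box lower-left.
Rectangular body: 8.5 × 6.5, A = 55.25 cm², y = 3.25 cm, Ī = 194.526 cm⁴.
Semicircular cap: semicircle r = 4.25, A = 28.3725 cm², y = 8.30376 cm, Ī = 35.8086 cm⁴.
Centroid: ȳ = ΣA·y / ΣA = 4.9647 cm.
Transfer each piece to the horizontal axis through the centroid using Ī + A·d² with d = y − 4.9647:
  rectangular body: d = -1.7147 cm → contributes +356.972 cm⁴
  semicircular cap: d = 3.33905 cm → contributes +352.142 cm⁴
Total I = 709.114 cm⁴.

I_x ≈ 709.1 cm⁴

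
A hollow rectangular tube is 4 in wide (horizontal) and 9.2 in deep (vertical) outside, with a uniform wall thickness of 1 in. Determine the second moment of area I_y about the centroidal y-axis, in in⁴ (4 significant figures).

Split into non-overlapping primitives; take the origin at the lower-left of the bounding box.
Outer rectangle: 4 × 9.2, A = 36.8 in², x = 2 in, Ī = 49.0667 in⁴.
Inner void (subtracted): 2 × 7.2, A = 14.4 in², x = 2 in, Ī = 4.8 in⁴.
By symmetry the centroid is at mid-width, x̄ = 2 in.
All pieces are centred on the centroidal y-axis, so I = ΣĪ (holes subtracted) = 44.2667 in⁴.

I_y ≈ 44.27 in⁴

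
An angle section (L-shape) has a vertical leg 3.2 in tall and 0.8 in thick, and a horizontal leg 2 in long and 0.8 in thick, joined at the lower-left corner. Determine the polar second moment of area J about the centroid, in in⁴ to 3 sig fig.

Break the section into simple shapes (no overlaps), measuring from the bottom-left corner of the bounding box.
Vertical leg: 0.8 × 3.2, A = 2.56 in², y = 1.6 in, Ī = 2.1845 in⁴.
Horizontal leg (remainder): 1.2 × 0.8, A = 0.96 in², y = 0.4 in, Ī = 0.0512 in⁴.
Centroid: ȳ = ΣA·y / ΣA = 1.2727 in.
Transfer each piece to the centroidal x-axis using Ī + A·d² with d = y − 1.2727:
  vertical leg: d = 0.32727 in → contributes +2.4587 in⁴
  horizontal leg (remainder): d = -0.87273 in → contributes +0.78239 in⁴
Total I = 3.2411 in⁴.
For the y-axis: x̄ = 0.67273 in.
Repeating about the centroidal y-axis gives I_y = 0.94992 in⁴.
Polar second moment: J = I_x + I_y = 4.191 in⁴.

J ≈ 4.19 in⁴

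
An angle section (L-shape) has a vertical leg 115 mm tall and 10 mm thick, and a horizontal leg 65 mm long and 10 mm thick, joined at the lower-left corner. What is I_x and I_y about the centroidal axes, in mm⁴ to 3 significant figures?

Decompose the section into non-overlapping parts with the origin at the bottom-left of its bounding rectangle.
Vertical leg: 10 × 115, A = 1 150 mm², y = 57.5 mm, Ī = 1 267 396 mm⁴.
Horizontal leg (remainder): 55 × 10, A = 550 mm², y = 5 mm, Ī = 4583.3 mm⁴.
Centroid: ȳ = ΣA·y / ΣA = 40.515 mm.
Transfer each piece to the centroidal x-axis using Ī + A·d² with d = y − 40.515:
  vertical leg: d = 16.985 mm → contributes +1 599 171 mm⁴
  horizontal leg (remainder): d = -35.515 mm → contributes +698 295 mm⁴
Total I = 2 297 466 mm⁴.
For the y-axis: x̄ = 15.515 mm.
Repeating about the centroidal y-axis gives I_y = 541 216 mm⁴.

I_x ≈ 2.30 × 10⁶ mm⁴, I_y ≈ 5.41 × 10⁵ mm⁴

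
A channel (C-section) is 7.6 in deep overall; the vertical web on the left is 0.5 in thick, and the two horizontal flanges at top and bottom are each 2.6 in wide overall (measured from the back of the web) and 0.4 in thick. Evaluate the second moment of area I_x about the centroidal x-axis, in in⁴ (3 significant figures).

I_x ≈ 40.1 in⁴

Decompose the section into non-overlapping parts with the origin at the bottom-left of its bounding rectangle.
Web: 0.5 × 7.6, A = 3.8 in², y = 3.8 in, Ī = 18.291 in⁴.
Top flange (beyond web): 2.1 × 0.4, A = 0.84 in², y = 7.4 in, Ī = 0.0112 in⁴.
Bottom flange (beyond web): 2.1 × 0.4, A = 0.84 in², y = 0.2 in, Ī = 0.0112 in⁴.
By symmetry the centroid is at mid-height, ȳ = 3.8 in.
Transfer each piece to the centroidal x-axis using Ī + A·d² with d = y − 3.8:
  web: d = 0 in → contributes +18.291 in⁴
  top flange (beyond web): d = 3.6 in → contributes +10.898 in⁴
  bottom flange (beyond web): d = -3.6 in → contributes +10.898 in⁴
Total I = 40.086 in⁴.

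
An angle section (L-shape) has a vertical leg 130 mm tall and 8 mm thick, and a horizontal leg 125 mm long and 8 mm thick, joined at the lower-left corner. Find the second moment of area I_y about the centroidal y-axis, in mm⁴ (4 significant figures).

Split into non-overlapping primitives; take the origin at the lower-left of the bounding box.
Vertical leg: 8 × 130, A = 1 040 mm², x = 4 mm, Ī = 5546.67 mm⁴.
Horizontal leg (remainder): 117 × 8, A = 936 mm², x = 66.5 mm, Ī = 1 067 742 mm⁴.
Centroid: x̄ = ΣA·x / ΣA = 33.6053 mm.
Transfer each piece to the centroidal y-axis using Ī + A·d² with d = x − 33.6053:
  vertical leg: d = -29.6053 mm → contributes +917 077 mm⁴
  horizontal leg (remainder): d = 32.8947 mm → contributes +2 080 554 mm⁴
Total I = 2 997 631 mm⁴.

I_y ≈ 2.998 × 10⁶ mm⁴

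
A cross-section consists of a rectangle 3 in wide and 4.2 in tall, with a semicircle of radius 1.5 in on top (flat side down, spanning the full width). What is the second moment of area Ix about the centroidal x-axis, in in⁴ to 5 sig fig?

Treat the section as a set of non-overlapping primitives; coordinates are from the bounding-box lower-left.
Rectangular body: 3 × 4.2, A = 12.6 in², y = 2.1 in, Ī = 18.522 in⁴.
Semicircular cap: semicircle r = 1.5, A = 3.534292 in², y = 4.83662 in, Ī = 0.5556446 in⁴.
Centroid: ȳ = ΣA·y / ΣA = 2.699469 in.
Transfer each piece to the centroidal x-axis using Ī + A·d² with d = y − 2.699469:
  rectangular body: d = -0.5994693 in → contributes +23.04998 in⁴
  semicircular cap: d = 2.13715 in → contributes +16.69821 in⁴
Total I = 39.74819 in⁴.

Ix ≈ 39.748 in⁴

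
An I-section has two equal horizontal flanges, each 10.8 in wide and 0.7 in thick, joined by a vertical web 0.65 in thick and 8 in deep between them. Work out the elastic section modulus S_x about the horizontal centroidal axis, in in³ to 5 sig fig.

S_x ≈ 66.906 in³

Break the section into simple shapes (no overlaps), measuring from the bottom-left corner of the bounding box.
Bottom flange: 10.8 × 0.7, A = 7.56 in², y = 0.35 in, Ī = 0.3087 in⁴.
Web: 0.65 × 8, A = 5.2 in², y = 4.7 in, Ī = 27.73333 in⁴.
Top flange: 10.8 × 0.7, A = 7.56 in², y = 9.05 in, Ī = 0.3087 in⁴.
By symmetry the centroid is at mid-height, ȳ = 4.7 in.
Transfer each piece to the horizontal centroidal axis using Ī + A·d² with d = y − 4.7:
  bottom flange: d = -4.35 in → contributes +143.3628 in⁴
  web: d = 0 in → contributes +27.73333 in⁴
  top flange: d = 4.35 in → contributes +143.3628 in⁴
Total I = 314.4589 in⁴.
Extreme fibre distance c = 4.7 in; S = I/c = 66.90616 in³.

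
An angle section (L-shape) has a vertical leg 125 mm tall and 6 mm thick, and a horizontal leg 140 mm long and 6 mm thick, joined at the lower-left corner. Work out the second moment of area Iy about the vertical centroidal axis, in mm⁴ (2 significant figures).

Iy ≈ 3.1 × 10⁶ mm⁴

Decompose the section into non-overlapping parts with the origin at the bottom-left of its bounding rectangle.
Vertical leg: 6 × 125, A = 750 mm², x = 3 mm, Ī = 2 250 mm⁴.
Horizontal leg (remainder): 134 × 6, A = 804 mm², x = 73 mm, Ī = 1 203 052 mm⁴.
Centroid: x̄ = ΣA·x / ΣA = 39.22 mm.
Transfer each piece to the vertical centroidal axis using Ī + A·d² with d = x − 39.22:
  vertical leg: d = -36.22 mm → contributes +985 961 mm⁴
  horizontal leg (remainder): d = 33.78 mm → contributes +2 120 693 mm⁴
Total I = 3 106 653 mm⁴.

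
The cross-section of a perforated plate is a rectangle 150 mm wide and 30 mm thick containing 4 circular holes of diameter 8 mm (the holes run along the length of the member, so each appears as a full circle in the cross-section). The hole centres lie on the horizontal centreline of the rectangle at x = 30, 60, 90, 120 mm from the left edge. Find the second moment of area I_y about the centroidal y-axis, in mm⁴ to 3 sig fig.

I_y ≈ 8.21 × 10⁶ mm⁴

Decompose the section into non-overlapping parts with the origin at the bottom-left of its bounding rectangle.
Plate: 150 × 30, A = 4 500 mm², x = 75 mm, Ī = 8 437 500 mm⁴.
Hole 1 (subtracted): ⌀8, A = 50.265 mm², x = 30 mm, Ī = 201.06 mm⁴.
Hole 2 (subtracted): ⌀8, A = 50.265 mm², x = 60 mm, Ī = 201.06 mm⁴.
Hole 3 (subtracted): ⌀8, A = 50.265 mm², x = 90 mm, Ī = 201.06 mm⁴.
Hole 4 (subtracted): ⌀8, A = 50.265 mm², x = 120 mm, Ī = 201.06 mm⁴.
By symmetry the centroid is at mid-width, x̄ = 75 mm.
Transfer each piece to the centroidal y-axis using Ī + A·d² with d = x − 75:
  plate: d = 0 mm → contributes +8 437 500 mm⁴
  hole 1: d = -45 mm → contributes −101 989 mm⁴
  hole 2: d = -15 mm → contributes −11 511 mm⁴
  hole 3: d = 15 mm → contributes −11 511 mm⁴
  hole 4: d = 45 mm → contributes −101 989 mm⁴
Total I = 8 210 501 mm⁴.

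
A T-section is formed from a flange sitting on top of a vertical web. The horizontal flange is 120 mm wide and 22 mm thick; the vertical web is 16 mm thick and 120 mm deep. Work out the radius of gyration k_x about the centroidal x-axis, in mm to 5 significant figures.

Break the section into simple shapes (no overlaps), measuring from the bottom-left corner of the bounding box.
Flange: 120 × 22, A = 2 640 mm², y = 131 mm, Ī = 106 480 mm⁴.
Web: 16 × 120, A = 1 920 mm², y = 60 mm, Ī = 2 304 000 mm⁴.
Centroid: ȳ = ΣA·y / ΣA = 101.1053 mm.
Transfer each piece to the centroidal x-axis using Ī + A·d² with d = y − 101.1053:
  flange: d = 29.89474 mm → contributes +2 465 836 mm⁴
  web: d = -41.10526 mm → contributes +5 548 114 mm⁴
Total I = 8 013 949 mm⁴.
Radius of gyration: k = √(I/A) = √(8 013 949 / 4 560) = 41.92189 mm.

k_x ≈ 41.922 mm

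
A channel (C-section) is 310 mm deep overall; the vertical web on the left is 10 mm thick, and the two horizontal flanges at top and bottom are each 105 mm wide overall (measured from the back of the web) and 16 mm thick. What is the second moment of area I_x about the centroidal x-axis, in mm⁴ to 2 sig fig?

Decompose the section into non-overlapping parts with the origin at the bottom-left of its bounding rectangle.
Web: 10 × 310, A = 3 100 mm², y = 155 mm, Ī = 24 825 833 mm⁴.
Top flange (beyond web): 95 × 16, A = 1 520 mm², y = 302 mm, Ī = 32 427 mm⁴.
Bottom flange (beyond web): 95 × 16, A = 1 520 mm², y = 8 mm, Ī = 32 427 mm⁴.
By symmetry the centroid is at mid-height, ȳ = 155 mm.
Transfer each piece to the centroidal x-axis using Ī + A·d² with d = y − 155:
  web: d = 0 mm → contributes +24 825 833 mm⁴
  top flange (beyond web): d = 147 mm → contributes +32 878 107 mm⁴
  bottom flange (beyond web): d = -147 mm → contributes +32 878 107 mm⁴
Total I = 90 582 047 mm⁴.

I_x ≈ 9.1 × 10⁷ mm⁴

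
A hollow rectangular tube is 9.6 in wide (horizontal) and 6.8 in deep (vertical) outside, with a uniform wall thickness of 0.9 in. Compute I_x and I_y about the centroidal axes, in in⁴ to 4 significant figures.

I_x ≈ 170.3 in⁴, I_y ≈ 303.6 in⁴

Break the section into simple shapes (no overlaps), measuring from the bottom-left corner of the bounding box.
Outer rectangle: 9.6 × 6.8, A = 65.28 in², y = 3.4 in, Ī = 251.546 in⁴.
Inner void (subtracted): 7.8 × 5, A = 39 in², y = 3.4 in, Ī = 81.25 in⁴.
By symmetry the centroid is at mid-height, ȳ = 3.4 in.
All pieces are centred on the centroidal x-axis, so I = ΣĪ (holes subtracted) = 170.296 in⁴.
Repeating about the centroidal y-axis gives I_y = 303.62 in⁴.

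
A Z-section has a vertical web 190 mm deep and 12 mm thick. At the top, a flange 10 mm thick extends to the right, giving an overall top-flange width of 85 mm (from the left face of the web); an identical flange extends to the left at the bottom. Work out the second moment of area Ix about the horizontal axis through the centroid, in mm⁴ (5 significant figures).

Ix ≈ 1.8697 × 10⁷ mm⁴

Break the section into simple shapes (no overlaps), measuring from the bottom-left corner of the bounding box.
Web: 12 × 190, A = 2 280 mm², y = 95 mm, Ī = 6 859 000 mm⁴.
Top flange (beyond web): 73 × 10, A = 730 mm², y = 185 mm, Ī = 6083.333 mm⁴.
Bottom flange (beyond web): 73 × 10, A = 730 mm², y = 5 mm, Ī = 6083.333 mm⁴.
Centroid: ȳ = ΣA·y / ΣA = 95 mm.
Transfer each piece to the horizontal axis through the centroid using Ī + A·d² with d = y − 95:
  web: d = 0 mm → contributes +6 859 000 mm⁴
  top flange (beyond web): d = 90 mm → contributes +5 919 083 mm⁴
  bottom flange (beyond web): d = -90 mm → contributes +5 919 083 mm⁴
Total I = 18 697 167 mm⁴.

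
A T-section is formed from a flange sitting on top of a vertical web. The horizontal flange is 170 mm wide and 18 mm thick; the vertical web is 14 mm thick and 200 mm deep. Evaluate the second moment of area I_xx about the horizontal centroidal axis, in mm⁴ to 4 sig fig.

I_xx ≈ 2.679 × 10⁷ mm⁴

Decompose the section into non-overlapping parts with the origin at the bottom-left of its bounding rectangle.
Flange: 170 × 18, A = 3 060 mm², y = 209 mm, Ī = 82 620 mm⁴.
Web: 14 × 200, A = 2 800 mm², y = 100 mm, Ī = 9 333 333 mm⁴.
Centroid: ȳ = ΣA·y / ΣA = 156.918 mm.
Transfer each piece to the horizontal centroidal axis using Ī + A·d² with d = y − 156.918:
  flange: d = 52.0819 mm → contributes +8 382 948 mm⁴
  web: d = -56.9181 mm → contributes +18 404 406 mm⁴
Total I = 26 787 354 mm⁴.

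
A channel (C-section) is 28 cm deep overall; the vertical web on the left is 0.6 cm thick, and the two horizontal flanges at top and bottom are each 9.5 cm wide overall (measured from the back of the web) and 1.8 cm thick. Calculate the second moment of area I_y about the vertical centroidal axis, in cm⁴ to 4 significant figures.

I_y ≈ 460.7 cm⁴

Split into non-overlapping primitives; take the origin at the lower-left of the bounding box.
Web: 0.6 × 28, A = 16.8 cm², x = 0.3 cm, Ī = 0.504 cm⁴.
Top flange (beyond web): 8.9 × 1.8, A = 16.02 cm², x = 5.05 cm, Ī = 105.745 cm⁴.
Bottom flange (beyond web): 8.9 × 1.8, A = 16.02 cm², x = 5.05 cm, Ī = 105.745 cm⁴.
Centroid: x̄ = ΣA·x / ΣA = 3.41609 cm.
Transfer each piece to the vertical centroidal axis using Ī + A·d² with d = x − 3.41609:
  web: d = -3.11609 cm → contributes +163.633 cm⁴
  top flange (beyond web): d = 1.63391 cm → contributes +148.513 cm⁴
  bottom flange (beyond web): d = 1.63391 cm → contributes +148.513 cm⁴
Total I = 460.659 cm⁴.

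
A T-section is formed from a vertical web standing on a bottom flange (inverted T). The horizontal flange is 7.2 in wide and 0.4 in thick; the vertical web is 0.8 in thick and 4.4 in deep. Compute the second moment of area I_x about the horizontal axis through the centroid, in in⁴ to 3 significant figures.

I_x ≈ 14.8 in⁴

Treat the section as a set of non-overlapping primitives; coordinates are from the bounding-box lower-left.
Flange: 7.2 × 0.4, A = 2.88 in², y = 0.2 in, Ī = 0.0384 in⁴.
Web: 0.8 × 4.4, A = 3.52 in², y = 2.6 in, Ī = 5.6789 in⁴.
Centroid: ȳ = ΣA·y / ΣA = 1.52 in.
Transfer each piece to the horizontal axis through the centroid using Ī + A·d² with d = y − 1.52:
  flange: d = -1.32 in → contributes +5.0565 in⁴
  web: d = 1.08 in → contributes +9.7847 in⁴
Total I = 14.841 in⁴.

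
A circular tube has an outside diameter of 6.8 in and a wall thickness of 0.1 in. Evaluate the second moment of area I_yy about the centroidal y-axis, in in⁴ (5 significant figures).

Break the section into simple shapes (no overlaps), measuring from the bottom-left corner of the bounding box.
Outer circle: ⌀6.8, A = 36.31681 in², x = 3.4 in, Ī = 104.9556 in⁴.
Bore (subtracted): ⌀6.6, A = 34.21194 in², x = 3.4 in, Ī = 93.14202 in⁴.
By symmetry the centroid is at mid-width, x̄ = 3.4 in.
All pieces are centred on the centroidal y-axis, so I = ΣĪ (holes subtracted) = 11.81357 in⁴.

I_yy ≈ 11.814 in⁴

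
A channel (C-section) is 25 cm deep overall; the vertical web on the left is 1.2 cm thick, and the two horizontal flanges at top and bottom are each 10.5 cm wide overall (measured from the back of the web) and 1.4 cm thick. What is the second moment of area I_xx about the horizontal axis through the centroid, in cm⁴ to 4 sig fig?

Split into non-overlapping primitives; take the origin at the lower-left of the bounding box.
Web: 1.2 × 25, A = 30 cm², y = 12.5 cm, Ī = 1562.5 cm⁴.
Top flange (beyond web): 9.3 × 1.4, A = 13.02 cm², y = 24.3 cm, Ī = 2.1266 cm⁴.
Bottom flange (beyond web): 9.3 × 1.4, A = 13.02 cm², y = 0.7 cm, Ī = 2.1266 cm⁴.
By symmetry the centroid is at mid-height, ȳ = 12.5 cm.
Transfer each piece to the horizontal axis through the centroid using Ī + A·d² with d = y − 12.5:
  web: d = 0 cm → contributes +1562.5 cm⁴
  top flange (beyond web): d = 11.8 cm → contributes +1815.03 cm⁴
  bottom flange (beyond web): d = -11.8 cm → contributes +1815.03 cm⁴
Total I = 5192.56 cm⁴.

I_xx ≈ 5193 cm⁴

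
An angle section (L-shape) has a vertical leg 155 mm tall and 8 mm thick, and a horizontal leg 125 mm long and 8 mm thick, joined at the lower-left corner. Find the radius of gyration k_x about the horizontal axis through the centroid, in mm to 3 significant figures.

Split into non-overlapping primitives; take the origin at the lower-left of the bounding box.
Vertical leg: 8 × 155, A = 1 240 mm², y = 77.5 mm, Ī = 2 482 583 mm⁴.
Horizontal leg (remainder): 117 × 8, A = 936 mm², y = 4 mm, Ī = 4 992 mm⁴.
Centroid: ȳ = ΣA·y / ΣA = 45.884 mm.
Transfer each piece to the horizontal axis through the centroid using Ī + A·d² with d = y − 45.884:
  vertical leg: d = 31.616 mm → contributes +3 722 037 mm⁴
  horizontal leg (remainder): d = -41.884 mm → contributes +1 647 003 mm⁴
Total I = 5 369 040 mm⁴.
Radius of gyration: k = √(I/A) = √(5 369 040 / 2 176) = 49.673 mm.

k_x ≈ 49.7 mm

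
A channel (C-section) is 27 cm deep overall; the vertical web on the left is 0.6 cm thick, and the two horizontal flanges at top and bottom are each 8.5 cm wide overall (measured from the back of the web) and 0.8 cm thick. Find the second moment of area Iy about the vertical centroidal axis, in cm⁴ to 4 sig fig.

Treat the section as a set of non-overlapping primitives; coordinates are from the bounding-box lower-left.
Web: 0.6 × 27, A = 16.2 cm², x = 0.3 cm, Ī = 0.486 cm⁴.
Top flange (beyond web): 7.9 × 0.8, A = 6.32 cm², x = 4.55 cm, Ī = 32.8693 cm⁴.
Bottom flange (beyond web): 7.9 × 0.8, A = 6.32 cm², x = 4.55 cm, Ī = 32.8693 cm⁴.
Centroid: x̄ = ΣA·x / ΣA = 2.16269 cm.
Transfer each piece to the vertical centroidal axis using Ī + A·d² with d = x − 2.16269:
  web: d = -1.86269 cm → contributes +56.6938 cm⁴
  top flange (beyond web): d = 2.38731 cm → contributes +68.8885 cm⁴
  bottom flange (beyond web): d = 2.38731 cm → contributes +68.8885 cm⁴
Total I = 194.471 cm⁴.

Iy ≈ 194.5 cm⁴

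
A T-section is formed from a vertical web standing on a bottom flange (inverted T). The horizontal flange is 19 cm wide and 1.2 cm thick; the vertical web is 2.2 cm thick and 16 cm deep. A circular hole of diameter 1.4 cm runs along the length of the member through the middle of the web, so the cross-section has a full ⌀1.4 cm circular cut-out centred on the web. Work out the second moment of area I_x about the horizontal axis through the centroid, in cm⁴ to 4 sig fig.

Split into non-overlapping primitives; take the origin at the lower-left of the bounding box.
Flange: 19 × 1.2, A = 22.8 cm², y = 0.6 cm, Ī = 2.736 cm⁴.
Web: 2.2 × 16, A = 35.2 cm², y = 9.2 cm, Ī = 750.933 cm⁴.
Hole (subtracted): ⌀1.4, A = 1.53938 cm², y = 9.2 cm, Ī = 0.188574 cm⁴.
Centroid: ȳ = ΣA·y / ΣA = 5.72714 cm.
Transfer each piece to the horizontal axis through the centroid using Ī + A·d² with d = y − 5.72714:
  flange: d = -5.12714 cm → contributes +602.092 cm⁴
  web: d = 3.47286 cm → contributes +1175.47 cm⁴
  hole: d = 3.47286 cm → contributes −18.7547 cm⁴
Total I = 1758.81 cm⁴.

I_x ≈ 1759 cm⁴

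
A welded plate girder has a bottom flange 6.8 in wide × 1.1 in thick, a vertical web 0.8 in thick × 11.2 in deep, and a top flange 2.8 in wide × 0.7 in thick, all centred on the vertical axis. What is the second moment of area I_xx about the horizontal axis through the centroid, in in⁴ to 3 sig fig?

Break the section into simple shapes (no overlaps), measuring from the bottom-left corner of the bounding box.
Bottom plate: 6.8 × 1.1, A = 7.48 in², y = 0.55 in, Ī = 0.75423 in⁴.
Web plate: 0.8 × 11.2, A = 8.96 in², y = 6.7 in, Ī = 93.662 in⁴.
Top plate: 2.8 × 0.7, A = 1.96 in², y = 12.65 in, Ī = 0.080033 in⁴.
Centroid: ȳ = ΣA·y / ΣA = 4.8337 in.
Transfer each piece to the horizontal axis through the centroid using Ī + A·d² with d = y − 4.8337:
  bottom plate: d = -4.2837 in → contributes +138.01 in⁴
  web plate: d = 1.8663 in → contributes +124.87 in⁴
  top plate: d = 7.8163 in → contributes +119.83 in⁴
Total I = 382.71 in⁴.

I_xx ≈ 383 in⁴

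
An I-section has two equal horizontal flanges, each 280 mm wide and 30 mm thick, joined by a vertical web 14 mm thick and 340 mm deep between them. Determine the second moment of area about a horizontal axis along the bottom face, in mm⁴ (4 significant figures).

Decompose the section into non-overlapping parts with the origin at the bottom-left of its bounding rectangle.
Bottom flange: 280 × 30, A = 8 400 mm², y = 15 mm, Ī = 630 000 mm⁴.
Web: 14 × 340, A = 4 760 mm², y = 200 mm, Ī = 45 854 667 mm⁴.
Top flange: 280 × 30, A = 8 400 mm², y = 385 mm, Ī = 630 000 mm⁴.
Transfer each piece to a horizontal axis along the bottom face using Ī + A·d² with d = y − 0:
  bottom flange: d = 15 mm → contributes +2 520 000 mm⁴
  web: d = 200 mm → contributes +236 254 667 mm⁴
  top flange: d = 385 mm → contributes +1 245 720 000 mm⁴
Total I = 1 484 494 667 mm⁴.

I_base ≈ 1.484 × 10⁹ mm⁴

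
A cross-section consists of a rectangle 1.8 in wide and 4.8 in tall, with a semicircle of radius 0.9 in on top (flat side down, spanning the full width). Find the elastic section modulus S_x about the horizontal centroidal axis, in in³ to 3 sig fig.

S_x ≈ 8.58 in³

Break the section into simple shapes (no overlaps), measuring from the bottom-left corner of the bounding box.
Rectangular body: 1.8 × 4.8, A = 8.64 in², y = 2.4 in, Ī = 16.589 in⁴.
Semicircular cap: semicircle r = 0.9, A = 1.2723 in², y = 5.182 in, Ī = 0.072012 in⁴.
Centroid: ȳ = ΣA·y / ΣA = 2.7571 in.
Transfer each piece to the horizontal centroidal axis using Ī + A·d² with d = y − 2.7571:
  rectangular body: d = -0.35709 in → contributes +17.691 in⁴
  semicircular cap: d = 2.4249 in → contributes +7.5534 in⁴
Total I = 25.244 in⁴.
Extreme fibre distance c = 2.9429 in; S = I/c = 8.5779 in³.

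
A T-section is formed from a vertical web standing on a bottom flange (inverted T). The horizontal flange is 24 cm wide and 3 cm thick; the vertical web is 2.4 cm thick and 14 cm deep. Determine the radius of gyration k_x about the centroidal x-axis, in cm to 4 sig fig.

k_x ≈ 4.624 cm

Decompose the section into non-overlapping parts with the origin at the bottom-left of its bounding rectangle.
Flange: 24 × 3, A = 72 cm², y = 1.5 cm, Ī = 54 cm⁴.
Web: 2.4 × 14, A = 33.6 cm², y = 10 cm, Ī = 548.8 cm⁴.
Centroid: ȳ = ΣA·y / ΣA = 4.20455 cm.
Transfer each piece to the centroidal x-axis using Ī + A·d² with d = y − 4.20455:
  flange: d = -2.70455 cm → contributes +580.649 cm⁴
  web: d = 5.79545 cm → contributes +1677.33 cm⁴
Total I = 2257.98 cm⁴.
Radius of gyration: k = √(I/A) = √(2257.98 / 105.6) = 4.62411 cm.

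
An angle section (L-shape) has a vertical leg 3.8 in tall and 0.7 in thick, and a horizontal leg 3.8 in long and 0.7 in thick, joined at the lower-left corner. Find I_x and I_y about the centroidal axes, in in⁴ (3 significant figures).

I_x ≈ 6.16 in⁴, I_y ≈ 6.16 in⁴

Split into non-overlapping primitives; take the origin at the lower-left of the bounding box.
Vertical leg: 0.7 × 3.8, A = 2.66 in², y = 1.9 in, Ī = 3.2009 in⁴.
Horizontal leg (remainder): 3.1 × 0.7, A = 2.17 in², y = 0.35 in, Ī = 0.088608 in⁴.
Centroid: ȳ = ΣA·y / ΣA = 1.2036 in.
Transfer each piece to the centroidal x-axis using Ī + A·d² with d = y − 1.2036:
  vertical leg: d = 0.69638 in → contributes +4.4908 in⁴
  horizontal leg (remainder): d = -0.85362 in → contributes +1.6698 in⁴
Total I = 6.1606 in⁴.
For the y-axis: x̄ = 1.2036 in.
Repeating about the centroidal y-axis gives I_y = 6.1606 in⁴.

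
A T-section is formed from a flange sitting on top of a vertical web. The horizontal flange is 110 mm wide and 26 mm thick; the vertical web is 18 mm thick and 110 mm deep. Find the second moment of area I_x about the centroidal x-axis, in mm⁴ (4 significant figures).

I_x ≈ 7.568 × 10⁶ mm⁴

Split into non-overlapping primitives; take the origin at the lower-left of the bounding box.
Flange: 110 × 26, A = 2 860 mm², y = 123 mm, Ī = 161 113 mm⁴.
Web: 18 × 110, A = 1 980 mm², y = 55 mm, Ī = 1 996 500 mm⁴.
Centroid: ȳ = ΣA·y / ΣA = 95.1818 mm.
Transfer each piece to the centroidal x-axis using Ī + A·d² with d = y − 95.1818:
  flange: d = 27.8182 mm → contributes +2 374 328 mm⁴
  web: d = -40.1818 mm → contributes +5 193 365 mm⁴
Total I = 7 567 693 mm⁴.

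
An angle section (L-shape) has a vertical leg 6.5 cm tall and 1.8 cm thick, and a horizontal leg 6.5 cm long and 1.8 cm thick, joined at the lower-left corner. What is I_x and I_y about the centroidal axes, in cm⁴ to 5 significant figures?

I_x ≈ 70.592 cm⁴, I_y ≈ 70.592 cm⁴

Split into non-overlapping primitives; take the origin at the lower-left of the bounding box.
Vertical leg: 1.8 × 6.5, A = 11.7 cm², y = 3.25 cm, Ī = 41.19375 cm⁴.
Horizontal leg (remainder): 4.7 × 1.8, A = 8.46 cm², y = 0.9 cm, Ī = 2.2842 cm⁴.
Centroid: ȳ = ΣA·y / ΣA = 2.263839 cm.
Transfer each piece to the centroidal x-axis using Ī + A·d² with d = y − 2.263839:
  vertical leg: d = 0.9861607 cm → contributes +52.57215 cm⁴
  horizontal leg (remainder): d = -1.363839 cm → contributes +18.02029 cm⁴
Total I = 70.59244 cm⁴.
For the y-axis: x̄ = 2.263839 cm.
Repeating about the centroidal y-axis gives I_y = 70.59244 cm⁴.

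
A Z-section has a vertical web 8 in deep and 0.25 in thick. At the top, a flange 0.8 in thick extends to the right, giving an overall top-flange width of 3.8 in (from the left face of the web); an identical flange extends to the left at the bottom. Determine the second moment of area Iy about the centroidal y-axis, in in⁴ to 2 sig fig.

Decompose the section into non-overlapping parts with the origin at the bottom-left of its bounding rectangle.
Web: 0.25 × 8, A = 2 in², x = 3.675 in, Ī = 0.01042 in⁴.
Top flange (beyond web): 3.55 × 0.8, A = 2.84 in², x = 5.575 in, Ī = 2.983 in⁴.
Bottom flange (beyond web): 3.55 × 0.8, A = 2.84 in², x = 1.775 in, Ī = 2.983 in⁴.
Centroid: x̄ = ΣA·x / ΣA = 3.675 in.
Transfer each piece to the centroidal y-axis using Ī + A·d² with d = x − 3.675:
  web: d = 0 in → contributes +0.01042 in⁴
  top flange (beyond web): d = 1.9 in → contributes +13.23 in⁴
  bottom flange (beyond web): d = -1.9 in → contributes +13.23 in⁴
Total I = 26.48 in⁴.

Iy ≈ 26 in⁴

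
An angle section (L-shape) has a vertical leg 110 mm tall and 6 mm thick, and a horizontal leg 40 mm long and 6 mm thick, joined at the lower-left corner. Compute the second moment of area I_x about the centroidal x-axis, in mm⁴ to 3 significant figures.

I_x ≈ 1.09 × 10⁶ mm⁴

Treat the section as a set of non-overlapping primitives; coordinates are from the bounding-box lower-left.
Vertical leg: 6 × 110, A = 660 mm², y = 55 mm, Ī = 665 500 mm⁴.
Horizontal leg (remainder): 34 × 6, A = 204 mm², y = 3 mm, Ī = 612 mm⁴.
Centroid: ȳ = ΣA·y / ΣA = 42.722 mm.
Transfer each piece to the centroidal x-axis using Ī + A·d² with d = y − 42.722:
  vertical leg: d = 12.278 mm → contributes +764 991 mm⁴
  horizontal leg (remainder): d = -39.722 mm → contributes +322 494 mm⁴
Total I = 1 087 485 mm⁴.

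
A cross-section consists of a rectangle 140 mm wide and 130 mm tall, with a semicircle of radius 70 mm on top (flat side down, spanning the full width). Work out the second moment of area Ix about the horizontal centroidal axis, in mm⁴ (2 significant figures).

Treat the section as a set of non-overlapping primitives; coordinates are from the bounding-box lower-left.
Rectangular body: 140 × 130, A = 18 200 mm², y = 65 mm, Ī = 25 631 667 mm⁴.
Semicircular cap: semicircle r = 70, A = 7 697 mm², y = 159.7 mm, Ī = 2 635 265 mm⁴.
Centroid: ȳ = ΣA·y / ΣA = 93.15 mm.
Transfer each piece to the horizontal centroidal axis using Ī + A·d² with d = y − 93.15:
  rectangular body: d = -28.15 mm → contributes +40 052 470 mm⁴
  semicircular cap: d = 66.56 mm → contributes +36 734 520 mm⁴
Total I = 76 786 991 mm⁴.

Ix ≈ 7.7 × 10⁷ mm⁴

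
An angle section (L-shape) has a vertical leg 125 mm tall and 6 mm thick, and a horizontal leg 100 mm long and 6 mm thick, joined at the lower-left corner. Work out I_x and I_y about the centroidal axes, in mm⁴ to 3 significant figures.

Split into non-overlapping primitives; take the origin at the lower-left of the bounding box.
Vertical leg: 6 × 125, A = 750 mm², y = 62.5 mm, Ī = 976 563 mm⁴.
Horizontal leg (remainder): 94 × 6, A = 564 mm², y = 3 mm, Ī = 1 692 mm⁴.
Centroid: ȳ = ΣA·y / ΣA = 36.961 mm.
Transfer each piece to the centroidal x-axis using Ī + A·d² with d = y − 36.961:
  vertical leg: d = 25.539 mm → contributes +1 465 736 mm⁴
  horizontal leg (remainder): d = -33.961 mm → contributes +652 188 mm⁴
Total I = 2 117 924 mm⁴.
For the y-axis: x̄ = 24.461 mm.
Repeating about the centroidal y-axis gives I_y = 1 222 337 mm⁴.

I_x ≈ 2.12 × 10⁶ mm⁴, I_y ≈ 1.22 × 10⁶ mm⁴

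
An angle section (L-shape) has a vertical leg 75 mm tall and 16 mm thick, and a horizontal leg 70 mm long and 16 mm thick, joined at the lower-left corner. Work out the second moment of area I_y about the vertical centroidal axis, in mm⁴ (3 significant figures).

I_y ≈ 8.51 × 10⁵ mm⁴

Split into non-overlapping primitives; take the origin at the lower-left of the bounding box.
Vertical leg: 16 × 75, A = 1 200 mm², x = 8 mm, Ī = 25 600 mm⁴.
Horizontal leg (remainder): 54 × 16, A = 864 mm², x = 43 mm, Ī = 209 952 mm⁴.
Centroid: x̄ = ΣA·x / ΣA = 22.651 mm.
Transfer each piece to the vertical centroidal axis using Ī + A·d² with d = x − 22.651:
  vertical leg: d = -14.651 mm → contributes +283 188 mm⁴
  horizontal leg (remainder): d = 20.349 mm → contributes +567 713 mm⁴
Total I = 850 901 mm⁴.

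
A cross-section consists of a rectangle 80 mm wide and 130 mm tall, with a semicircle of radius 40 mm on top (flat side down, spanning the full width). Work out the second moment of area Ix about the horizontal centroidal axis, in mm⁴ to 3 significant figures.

Ix ≈ 2.85 × 10⁷ mm⁴

Treat the section as a set of non-overlapping primitives; coordinates are from the bounding-box lower-left.
Rectangular body: 80 × 130, A = 10 400 mm², y = 65 mm, Ī = 14 646 667 mm⁴.
Semicircular cap: semicircle r = 40, A = 2513.3 mm², y = 146.98 mm, Ī = 280 978 mm⁴.
Centroid: ȳ = ΣA·y / ΣA = 80.955 mm.
Transfer each piece to the horizontal centroidal axis using Ī + A·d² with d = y − 80.955:
  rectangular body: d = -15.955 mm → contributes +17 294 065 mm⁴
  semicircular cap: d = 66.022 mm → contributes +11 235 989 mm⁴
Total I = 28 530 055 mm⁴.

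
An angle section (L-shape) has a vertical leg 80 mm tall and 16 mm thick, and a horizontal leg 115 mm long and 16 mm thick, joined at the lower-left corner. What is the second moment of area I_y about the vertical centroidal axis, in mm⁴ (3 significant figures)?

I_y ≈ 3.66 × 10⁶ mm⁴

Split into non-overlapping primitives; take the origin at the lower-left of the bounding box.
Vertical leg: 16 × 80, A = 1 280 mm², x = 8 mm, Ī = 27 307 mm⁴.
Horizontal leg (remainder): 99 × 16, A = 1 584 mm², x = 65.5 mm, Ī = 1 293 732 mm⁴.
Centroid: x̄ = ΣA·x / ΣA = 39.802 mm.
Transfer each piece to the vertical centroidal axis using Ī + A·d² with d = x − 39.802:
  vertical leg: d = -31.802 mm → contributes +1 321 830 mm⁴
  horizontal leg (remainder): d = 25.698 mm → contributes +2 339 812 mm⁴
Total I = 3 661 642 mm⁴.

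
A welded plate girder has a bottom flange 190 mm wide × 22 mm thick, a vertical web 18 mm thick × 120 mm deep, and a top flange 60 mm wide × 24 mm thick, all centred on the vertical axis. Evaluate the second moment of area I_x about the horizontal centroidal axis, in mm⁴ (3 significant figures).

I_x ≈ 2.66 × 10⁷ mm⁴

Treat the section as a set of non-overlapping primitives; coordinates are from the bounding-box lower-left.
Bottom plate: 190 × 22, A = 4 180 mm², y = 11 mm, Ī = 168 593 mm⁴.
Web plate: 18 × 120, A = 2 160 mm², y = 82 mm, Ī = 2 592 000 mm⁴.
Top plate: 60 × 24, A = 1 440 mm², y = 154 mm, Ī = 69 120 mm⁴.
Centroid: ȳ = ΣA·y / ΣA = 57.18 mm.
Transfer each piece to the horizontal centroidal axis using Ī + A·d² with d = y − 57.18:
  bottom plate: d = -46.18 mm → contributes +9 082 810 mm⁴
  web plate: d = 24.82 mm → contributes +3 922 635 mm⁴
  top plate: d = 96.82 mm → contributes +13 567 856 mm⁴
Total I = 26 573 301 mm⁴.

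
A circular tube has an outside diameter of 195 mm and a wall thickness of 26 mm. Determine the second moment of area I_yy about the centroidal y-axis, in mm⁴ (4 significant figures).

I_yy ≈ 5.045 × 10⁷ mm⁴

Decompose the section into non-overlapping parts with the origin at the bottom-left of its bounding rectangle.
Outer circle: ⌀195, A = 29864.8 mm², x = 97.5 mm, Ī = 70 975 481 mm⁴.
Bore (subtracted): ⌀143, A = 16060.6 mm², x = 97.5 mm, Ī = 20 526 460 mm⁴.
By symmetry the centroid is at mid-width, x̄ = 97.5 mm.
All pieces are centred on the centroidal y-axis, so I = ΣĪ (holes subtracted) = 50 449 021 mm⁴.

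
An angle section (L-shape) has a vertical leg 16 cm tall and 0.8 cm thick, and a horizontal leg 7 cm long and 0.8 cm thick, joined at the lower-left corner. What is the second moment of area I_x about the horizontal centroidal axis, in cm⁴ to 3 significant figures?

I_x ≈ 480 cm⁴

Decompose the section into non-overlapping parts with the origin at the bottom-left of its bounding rectangle.
Vertical leg: 0.8 × 16, A = 12.8 cm², y = 8 cm, Ī = 273.07 cm⁴.
Horizontal leg (remainder): 6.2 × 0.8, A = 4.96 cm², y = 0.4 cm, Ī = 0.26453 cm⁴.
Centroid: ȳ = ΣA·y / ΣA = 5.8775 cm.
Transfer each piece to the horizontal centroidal axis using Ī + A·d² with d = y − 5.8775:
  vertical leg: d = 2.1225 cm → contributes +330.73 cm⁴
  horizontal leg (remainder): d = -5.4775 cm → contributes +149.08 cm⁴
Total I = 479.81 cm⁴.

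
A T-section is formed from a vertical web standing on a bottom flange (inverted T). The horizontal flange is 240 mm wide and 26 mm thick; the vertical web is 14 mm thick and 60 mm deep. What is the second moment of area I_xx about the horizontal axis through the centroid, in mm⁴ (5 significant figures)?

I_xx ≈ 1.9724 × 10⁶ mm⁴

Split into non-overlapping primitives; take the origin at the lower-left of the bounding box.
Flange: 240 × 26, A = 6 240 mm², y = 13 mm, Ī = 351 520 mm⁴.
Web: 14 × 60, A = 840 mm², y = 56 mm, Ī = 252 000 mm⁴.
Centroid: ȳ = ΣA·y / ΣA = 18.10169 mm.
Transfer each piece to the horizontal axis through the centroid using Ī + A·d² with d = y − 18.10169:
  flange: d = -5.101695 mm → contributes +513930.3 mm⁴
  web: d = 37.89831 mm → contributes +1 458 476 mm⁴
Total I = 1 972 407 mm⁴.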